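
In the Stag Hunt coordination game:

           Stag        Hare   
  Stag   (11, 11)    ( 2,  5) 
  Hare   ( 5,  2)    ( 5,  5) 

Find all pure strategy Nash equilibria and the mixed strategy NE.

Pure NE: (Stag, Stag) and (Hare, Hare); Mixed NE: p = 0.3333, q = 0.3333

Work:
Check pure NE:
(Stag, Stag): (11, 11) - no unilateral deviation beneficial
(Hare, Hare): (5, 5) - no unilateral deviation beneficial
Mixed NE: P1 plays Stag with p = 0.3333, P2 plays Stag with q = 0.3333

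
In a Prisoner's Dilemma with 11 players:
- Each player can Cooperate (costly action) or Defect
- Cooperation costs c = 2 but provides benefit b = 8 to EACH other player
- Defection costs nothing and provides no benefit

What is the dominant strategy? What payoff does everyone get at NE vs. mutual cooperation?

Dominant: Defect; NE payoff = 0; Coop payoff = 78

Work:
Defect dominates (saves cost c = 2, benefit to others is external)
NE: All defect → everyone gets 0
If all cooperate: each receives (10)×8 - 2 = 78
Social dilemma: 78 > 0 but NE gives 0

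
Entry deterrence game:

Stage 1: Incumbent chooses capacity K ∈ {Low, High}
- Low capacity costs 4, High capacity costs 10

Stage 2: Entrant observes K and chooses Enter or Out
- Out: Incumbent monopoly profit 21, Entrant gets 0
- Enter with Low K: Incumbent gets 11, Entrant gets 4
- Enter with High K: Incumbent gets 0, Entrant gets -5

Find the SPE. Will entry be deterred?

SPE: (High, Enter|Low, Out|High); Entry deterred. Incumbent net profit = 11

Work:
After Low K: Entrant enters (4 > 0)
After High K: Entrant stays out (-5 < 0)
Incumbent: Low → 11−4=7, High → 21−10=11
Incumbent chooses High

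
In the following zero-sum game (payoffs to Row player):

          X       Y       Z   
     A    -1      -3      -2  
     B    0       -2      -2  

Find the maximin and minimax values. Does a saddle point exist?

Maximin = -2, Minimax = -2, Saddle: True

Work:
Row minimums: [-3, -2] → maximin = -2
Column maximums: [0, -2, -2] → minimax = -2
Saddle point exists! Game value = -2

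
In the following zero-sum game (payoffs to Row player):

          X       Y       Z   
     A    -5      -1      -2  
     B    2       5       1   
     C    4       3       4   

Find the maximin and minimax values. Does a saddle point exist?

Maximin = 3, Minimax = 4, Saddle: False

Work:
Row minimums: [-5, 1, 3] → maximin = 3
Column maximums: [4, 5, 4] → minimax = 4
No saddle point (maximin ≠ minimax). Mixed strategy needed.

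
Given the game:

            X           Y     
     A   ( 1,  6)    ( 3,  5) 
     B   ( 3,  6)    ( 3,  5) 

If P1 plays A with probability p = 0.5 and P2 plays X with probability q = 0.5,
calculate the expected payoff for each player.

E[P1] = 2.5, E[P2] = 5.5

Work:
E[P1] = p·q·π₁(A,X) + p·(1-q)·π₁(A,Y) + (1-p)·q·π₁(B,X) + (1-p)·(1-q)·π₁(B,Y)
= 0.5·0.5·1 + 0.5·0.5·3 + 0.5·0.5·3 + 0.5·0.5·3
= 2.5

E[P2] = 5.5 (similar calculation)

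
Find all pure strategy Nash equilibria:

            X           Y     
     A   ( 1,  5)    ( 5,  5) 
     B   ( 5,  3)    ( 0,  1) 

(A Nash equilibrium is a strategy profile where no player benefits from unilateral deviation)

Nash equilibrium: (A, Y), (B, X)

Work:
Best responses:
  P1 vs X: payoffs [1, 5] → best response B (payoff 5)
  P1 vs Y: payoffs [5, 0] → best response A (payoff 5)
  P2 vs A: payoffs [5, 5] → best response X/Y (payoff 5)
  P2 vs B: payoffs [3, 1] → best response X (payoff 3)
Mutual best responses: (A,Y), (B,X) → Nash equilibria.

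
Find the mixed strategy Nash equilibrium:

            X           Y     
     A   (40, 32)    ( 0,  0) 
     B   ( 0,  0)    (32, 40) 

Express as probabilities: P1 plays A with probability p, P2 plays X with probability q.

p = 0.5556, q = 0.4444

Work:
Find probabilities that make opponent indifferent:
P2 chooses q to make P1 indifferent between A and B
P1 chooses p to make P2 indifferent between X and Y
Mixed NE: P1 plays (A: 0.5556, B: 0.4444), P2 plays (X: 0.4444, Y: 0.5556)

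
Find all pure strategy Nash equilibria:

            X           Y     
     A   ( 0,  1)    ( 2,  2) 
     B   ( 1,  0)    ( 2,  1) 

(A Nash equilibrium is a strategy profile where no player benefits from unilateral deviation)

Nash equilibrium: (A, Y), (B, Y)

Work:
Best responses:
  P1 vs X: payoffs [0, 1] → best response B (payoff 1)
  P1 vs Y: payoffs [2, 2] → best response A/B (payoff 2)
  P2 vs A: payoffs [1, 2] → best response Y (payoff 2)
  P2 vs B: payoffs [0, 1] → best response Y (payoff 1)
Mutual best responses: (A,Y), (B,Y) → Nash equilibria.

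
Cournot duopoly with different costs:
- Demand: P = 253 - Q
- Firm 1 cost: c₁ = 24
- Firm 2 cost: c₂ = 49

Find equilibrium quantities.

q₁* = 84.67, q₂* = 59.67

Work:
Reaction: q₁ = (253 - 24 - q₂)/2
Reaction: q₂ = (253 - 49 - q₁)/2
Solve simultaneously:
q₁* = (253 - 2×24 + 49)/3 = 84.67
q₂* = (253 - 2×49 + 24)/3 = 59.67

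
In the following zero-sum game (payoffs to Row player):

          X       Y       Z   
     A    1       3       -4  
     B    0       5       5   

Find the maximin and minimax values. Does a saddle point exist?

Maximin = 0, Minimax = 1, Saddle: False

Work:
Row minimums: [-4, 0] → maximin = 0
Column maximums: [1, 5, 5] → minimax = 1
No saddle point (maximin ≠ minimax). Mixed strategy needed.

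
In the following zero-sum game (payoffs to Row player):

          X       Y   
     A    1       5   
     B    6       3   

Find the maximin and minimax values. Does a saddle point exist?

Maximin = 3, Minimax = 5, Saddle: False

Work:
Row minimums: [1, 3] → maximin = 3
Column maximums: [6, 5] → minimax = 5
No saddle point (maximin ≠ minimax). Mixed strategy needed.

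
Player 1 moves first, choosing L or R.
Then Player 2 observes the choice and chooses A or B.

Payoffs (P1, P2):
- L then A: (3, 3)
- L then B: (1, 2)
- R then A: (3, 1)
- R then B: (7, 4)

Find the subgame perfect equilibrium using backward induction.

P1 plays R, P2 plays A after L and B after R; Payoff (7, 4)

Work:
Backward induction:
After L: P2 chooses A → P1 gets 3
After R: P2 chooses B → P1 gets 7
P1 chooses R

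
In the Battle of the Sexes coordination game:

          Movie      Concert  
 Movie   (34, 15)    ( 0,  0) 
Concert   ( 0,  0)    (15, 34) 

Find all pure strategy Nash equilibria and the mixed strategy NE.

Pure NE: (Movie, Movie) and (Concert, Concert); Mixed NE: p = 0.6939, q = 0.3061

Work:
Check pure NE:
(Movie, Movie): (34, 15) - no unilateral deviation beneficial
(Concert, Concert): (15, 34) - no unilateral deviation beneficial
Mixed NE: P1 plays Movie with p = 0.6939, P2 plays Movie with q = 0.3061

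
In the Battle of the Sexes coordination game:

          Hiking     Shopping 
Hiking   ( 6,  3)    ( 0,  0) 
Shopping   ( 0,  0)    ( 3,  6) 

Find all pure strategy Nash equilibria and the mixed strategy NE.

Pure NE: (Hiking, Hiking) and (Shopping, Shopping); Mixed NE: p = 0.6667, q = 0.3333

Work:
Check pure NE:
(Hiking, Hiking): (6, 3) - no unilateral deviation beneficial
(Shopping, Shopping): (3, 6) - no unilateral deviation beneficial
Mixed NE: P1 plays Hiking with p = 0.6667, P2 plays Hiking with q = 0.3333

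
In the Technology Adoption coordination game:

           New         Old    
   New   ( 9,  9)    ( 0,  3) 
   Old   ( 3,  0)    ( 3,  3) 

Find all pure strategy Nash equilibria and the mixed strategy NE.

Pure NE: (New, New) and (Old, Old); Mixed NE: p = 0.3333, q = 0.3333

Work:
Check pure NE:
(New, New): (9, 9) - no unilateral deviation beneficial
(Old, Old): (3, 3) - no unilateral deviation beneficial
Mixed NE: P1 plays New with p = 0.3333, P2 plays New with q = 0.3333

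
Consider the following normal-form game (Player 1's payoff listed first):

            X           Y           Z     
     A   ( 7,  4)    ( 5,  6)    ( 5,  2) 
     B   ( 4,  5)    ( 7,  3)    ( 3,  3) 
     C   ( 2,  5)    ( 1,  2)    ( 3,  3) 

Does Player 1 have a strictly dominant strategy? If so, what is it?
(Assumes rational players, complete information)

No strictly dominant strategy exists for Player 1

Work:
A strategy strictly dominates another if it gives a strictly higher payoff against every opponent action. Compare each pair of P1's strategies column-by-column:
  A vs B: [7 vs 4, 5 vs 7, 5 vs 3] → A does not strictly dominate B (column Y: 5 ≤ 7)
  A vs C: [7 vs 2, 5 vs 1, 5 vs 3] → A strictly dominates C
  B vs A: [4 vs 7, 7 vs 5, 3 vs 5] → B does not strictly dominate A (column X: 4 ≤ 7)
  B vs C: [4 vs 2, 7 vs 1, 3 vs 3] → B does not strictly dominate C (column Z: 3 ≤ 3)
  C vs A: [2 vs 7, 1 vs 5, 3 vs 5] → C does not strictly dominate A (column X: 2 ≤ 7)
  C vs B: [2 vs 4, 1 vs 7, 3 vs 3] → C does not strictly dominate B (column X: 2 ≤ 4)
No single strategy strictly dominates all others → no strictly dominant strategy.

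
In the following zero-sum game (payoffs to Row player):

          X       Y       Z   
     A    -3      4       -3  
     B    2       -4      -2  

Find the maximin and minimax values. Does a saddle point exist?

Maximin = -3, Minimax = -2, Saddle: False

Work:
Row minimums: [-3, -4] → maximin = -3
Column maximums: [2, 4, -2] → minimax = -2
No saddle point (maximin ≠ minimax). Mixed strategy needed.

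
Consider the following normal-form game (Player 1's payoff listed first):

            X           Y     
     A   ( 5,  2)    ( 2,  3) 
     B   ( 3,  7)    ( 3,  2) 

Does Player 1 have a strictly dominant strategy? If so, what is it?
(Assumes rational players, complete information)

No strictly dominant strategy exists for Player 1

Work:
A strategy strictly dominates another if it gives a strictly higher payoff against every opponent action. Compare each pair of P1's strategies column-by-column:
  A vs B: [5 vs 3, 2 vs 3] → A does not strictly dominate B (column Y: 2 ≤ 3)
  B vs A: [3 vs 5, 3 vs 2] → B does not strictly dominate A (column X: 3 ≤ 5)
No single strategy strictly dominates all others → no strictly dominant strategy.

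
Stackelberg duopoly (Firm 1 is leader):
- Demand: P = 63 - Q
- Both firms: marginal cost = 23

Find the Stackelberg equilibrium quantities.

q₁* (leader) = 20.0, q₂* (follower) = 10.0

Work:
Follower's reaction: q₂ = (a - c - q₁)/2
Leader substitutes: π₁ = q₁·(a - q₁ - (a-c-q₁)/2 - c)
FOC: q₁* = (63 - 23)/2 = 20.00
Then: q₂* = (63 - 23 - 20.0)/2 = 10.00
Leader has first-mover advantage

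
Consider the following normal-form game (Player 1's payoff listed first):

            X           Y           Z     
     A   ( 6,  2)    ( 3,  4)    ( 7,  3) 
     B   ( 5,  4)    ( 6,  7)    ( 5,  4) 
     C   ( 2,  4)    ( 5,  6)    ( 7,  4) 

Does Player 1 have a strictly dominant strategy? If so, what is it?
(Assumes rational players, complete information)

No strictly dominant strategy exists for Player 1

Work:
A strategy strictly dominates another if it gives a strictly higher payoff against every opponent action. Compare each pair of P1's strategies column-by-column:
  A vs B: [6 vs 5, 3 vs 6, 7 vs 5] → A does not strictly dominate B (column Y: 3 ≤ 6)
  A vs C: [6 vs 2, 3 vs 5, 7 vs 7] → A does not strictly dominate C (column Y: 3 ≤ 5)
  B vs A: [5 vs 6, 6 vs 3, 5 vs 7] → B does not strictly dominate A (column X: 5 ≤ 6)
  B vs C: [5 vs 2, 6 vs 5, 5 vs 7] → B does not strictly dominate C (column Z: 5 ≤ 7)
  C vs A: [2 vs 6, 5 vs 3, 7 vs 7] → C does not strictly dominate A (column X: 2 ≤ 6)
  C vs B: [2 vs 5, 5 vs 6, 7 vs 5] → C does not strictly dominate B (column X: 2 ≤ 5)
No single strategy strictly dominates all others → no strictly dominant strategy.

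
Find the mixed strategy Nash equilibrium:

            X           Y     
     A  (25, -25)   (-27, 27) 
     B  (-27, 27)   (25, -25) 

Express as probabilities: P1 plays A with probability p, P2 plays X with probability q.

p = 0.5, q = 0.5

Work:
Find probabilities that make opponent indifferent:
P2 chooses q to make P1 indifferent between A and B
P1 chooses p to make P2 indifferent between X and Y
Mixed NE: P1 plays (A: 0.5, B: 0.5), P2 plays (X: 0.5, Y: 0.5)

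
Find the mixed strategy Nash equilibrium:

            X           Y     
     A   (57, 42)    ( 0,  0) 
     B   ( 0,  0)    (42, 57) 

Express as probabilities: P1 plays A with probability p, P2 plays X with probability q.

p = 0.5758, q = 0.4242

Work:
Find probabilities that make opponent indifferent:
P2 chooses q to make P1 indifferent between A and B
P1 chooses p to make P2 indifferent between X and Y
Mixed NE: P1 plays (A: 0.5758, B: 0.4242), P2 plays (X: 0.4242, Y: 0.5758)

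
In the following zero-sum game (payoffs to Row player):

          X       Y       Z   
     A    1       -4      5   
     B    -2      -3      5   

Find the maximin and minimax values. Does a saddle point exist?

Maximin = -3, Minimax = -3, Saddle: True

Work:
Row minimums: [-4, -3] → maximin = -3
Column maximums: [1, -3, 5] → minimax = -3
Saddle point exists! Game value = -3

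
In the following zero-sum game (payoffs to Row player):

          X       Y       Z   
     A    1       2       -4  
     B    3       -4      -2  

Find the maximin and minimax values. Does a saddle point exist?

Maximin = -4, Minimax = -2, Saddle: False

Work:
Row minimums: [-4, -4] → maximin = -4
Column maximums: [3, 2, -2] → minimax = -2
No saddle point (maximin ≠ minimax). Mixed strategy needed.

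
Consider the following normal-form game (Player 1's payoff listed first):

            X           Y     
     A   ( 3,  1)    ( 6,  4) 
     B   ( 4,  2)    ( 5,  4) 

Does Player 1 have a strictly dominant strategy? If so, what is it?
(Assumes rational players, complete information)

No strictly dominant strategy exists for Player 1

Work:
A strategy strictly dominates another if it gives a strictly higher payoff against every opponent action. Compare each pair of P1's strategies column-by-column:
  A vs B: [3 vs 4, 6 vs 5] → A does not strictly dominate B (column X: 3 ≤ 4)
  B vs A: [4 vs 3, 5 vs 6] → B does not strictly dominate A (column Y: 5 ≤ 6)
No single strategy strictly dominates all others → no strictly dominant strategy.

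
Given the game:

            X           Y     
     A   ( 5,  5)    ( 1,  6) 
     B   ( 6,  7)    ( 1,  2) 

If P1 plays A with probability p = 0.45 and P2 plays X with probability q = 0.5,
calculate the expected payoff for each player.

E[P1] = 3.275, E[P2] = 4.95

Work:
E[P1] = p·q·π₁(A,X) + p·(1-q)·π₁(A,Y) + (1-p)·q·π₁(B,X) + (1-p)·(1-q)·π₁(B,Y)
= 0.45·0.5·5 + 0.45·0.5·1 + 0.55·0.5·6 + 0.55·0.5·1
= 3.275

E[P2] = 4.95 (similar calculation)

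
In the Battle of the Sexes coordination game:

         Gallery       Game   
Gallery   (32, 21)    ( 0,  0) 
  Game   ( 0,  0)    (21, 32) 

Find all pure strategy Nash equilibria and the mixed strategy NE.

Pure NE: (Gallery, Gallery) and (Game, Game); Mixed NE: p = 0.6038, q = 0.3962

Work:
Check pure NE:
(Gallery, Gallery): (32, 21) - no unilateral deviation beneficial
(Game, Game): (21, 32) - no unilateral deviation beneficial
Mixed NE: P1 plays Gallery with p = 0.6038, P2 plays Gallery with q = 0.3962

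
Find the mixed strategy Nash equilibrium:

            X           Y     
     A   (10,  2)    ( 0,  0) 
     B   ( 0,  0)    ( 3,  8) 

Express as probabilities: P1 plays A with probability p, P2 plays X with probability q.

p = 0.8, q = 0.2308

Work:
Find probabilities that make opponent indifferent:
P2 chooses q to make P1 indifferent between A and B
P1 chooses p to make P2 indifferent between X and Y
Mixed NE: P1 plays (A: 0.8, B: 0.2), P2 plays (X: 0.2308, Y: 0.7692)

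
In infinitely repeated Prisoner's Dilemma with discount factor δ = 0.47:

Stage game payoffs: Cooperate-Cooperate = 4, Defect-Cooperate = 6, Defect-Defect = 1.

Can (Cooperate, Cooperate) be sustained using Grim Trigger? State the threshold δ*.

δ* = 0.4; since δ = 0.47 ≥ 0.4, cooperation can be sustained

Work:
For Grim Trigger:
Cooperate forever: 4/(1-δ)
Defect then punished: 6 + 1·δ/(1-δ)
Need: 4/(1-δ) ≥ 6 + 1·δ/(1-δ)
Solving: δ ≥ (T-R)/(T-P) = (6-4)/(6-1) = 0.4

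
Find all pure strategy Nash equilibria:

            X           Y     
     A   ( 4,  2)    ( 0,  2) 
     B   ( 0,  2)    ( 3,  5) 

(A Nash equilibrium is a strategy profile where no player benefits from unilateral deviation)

Nash equilibrium: (A, X), (B, Y)

Work:
Best responses:
  P1 vs X: payoffs [4, 0] → best response A (payoff 4)
  P1 vs Y: payoffs [0, 3] → best response B (payoff 3)
  P2 vs A: payoffs [2, 2] → best response X/Y (payoff 2)
  P2 vs B: payoffs [2, 5] → best response Y (payoff 5)
Mutual best responses: (A,X), (B,Y) → Nash equilibria.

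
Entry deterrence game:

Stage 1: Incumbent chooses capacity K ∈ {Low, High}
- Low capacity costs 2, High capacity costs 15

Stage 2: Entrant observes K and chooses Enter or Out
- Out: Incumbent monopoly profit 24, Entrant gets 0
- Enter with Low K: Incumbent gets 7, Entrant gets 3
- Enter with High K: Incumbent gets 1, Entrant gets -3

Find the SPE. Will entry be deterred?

SPE: (High, Enter|Low, Out|High); Entry deterred. Incumbent net profit = 9

Work:
After Low K: Entrant enters (3 > 0)
After High K: Entrant stays out (-3 < 0)
Incumbent: Low → 7−2=5, High → 24−15=9
Incumbent chooses High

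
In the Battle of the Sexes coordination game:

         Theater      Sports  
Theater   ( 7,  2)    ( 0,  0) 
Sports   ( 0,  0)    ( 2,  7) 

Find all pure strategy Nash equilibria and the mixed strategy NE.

Pure NE: (Theater, Theater) and (Sports, Sports); Mixed NE: p = 0.7778, q = 0.2222

Work:
Check pure NE:
(Theater, Theater): (7, 2) - no unilateral deviation beneficial
(Sports, Sports): (2, 7) - no unilateral deviation beneficial
Mixed NE: P1 plays Theater with p = 0.7778, P2 plays Theater with q = 0.2222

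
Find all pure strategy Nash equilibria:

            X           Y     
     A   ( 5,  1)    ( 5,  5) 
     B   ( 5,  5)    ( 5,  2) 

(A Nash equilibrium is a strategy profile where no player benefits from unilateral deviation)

Nash equilibrium: (A, Y), (B, X)

Work:
Best responses:
  P1 vs X: payoffs [5, 5] → best response A/B (payoff 5)
  P1 vs Y: payoffs [5, 5] → best response A/B (payoff 5)
  P2 vs A: payoffs [1, 5] → best response Y (payoff 5)
  P2 vs B: payoffs [5, 2] → best response X (payoff 5)
Mutual best responses: (A,Y), (B,X) → Nash equilibria.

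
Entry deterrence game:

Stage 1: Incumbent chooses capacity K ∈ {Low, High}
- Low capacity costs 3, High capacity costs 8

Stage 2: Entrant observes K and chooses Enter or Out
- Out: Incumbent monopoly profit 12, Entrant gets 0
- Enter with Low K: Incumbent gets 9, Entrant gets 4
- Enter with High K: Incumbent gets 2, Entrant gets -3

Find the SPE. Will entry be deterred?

SPE: (Low, Enter|Low, Out|High); Entry not deterred. Incumbent net profit = 6, Entrant gets 4

Work:
After Low K: Entrant enters (4 > 0)
After High K: Entrant stays out (-3 < 0)
Incumbent: Low → 9−3=6, High → 12−8=4
Incumbent chooses Low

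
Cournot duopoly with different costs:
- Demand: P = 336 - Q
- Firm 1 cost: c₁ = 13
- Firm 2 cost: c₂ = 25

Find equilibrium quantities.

q₁* = 111.67, q₂* = 99.67

Work:
Reaction: q₁ = (336 - 13 - q₂)/2
Reaction: q₂ = (336 - 25 - q₁)/2
Solve simultaneously:
q₁* = (336 - 2×13 + 25)/3 = 111.67
q₂* = (336 - 2×25 + 13)/3 = 99.67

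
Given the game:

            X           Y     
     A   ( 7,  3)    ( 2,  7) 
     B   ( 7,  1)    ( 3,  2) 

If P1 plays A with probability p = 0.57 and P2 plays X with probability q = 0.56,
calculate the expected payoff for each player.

E[P1] = 4.9892, E[P2] = 3.3324

Work:
E[P1] = p·q·π₁(A,X) + p·(1-q)·π₁(A,Y) + (1-p)·q·π₁(B,X) + (1-p)·(1-q)·π₁(B,Y)
= 0.57·0.56·7 + 0.57·0.44·2 + 0.43·0.56·7 + 0.43·0.44·3
= 4.9892

E[P2] = 3.3324 (similar calculation)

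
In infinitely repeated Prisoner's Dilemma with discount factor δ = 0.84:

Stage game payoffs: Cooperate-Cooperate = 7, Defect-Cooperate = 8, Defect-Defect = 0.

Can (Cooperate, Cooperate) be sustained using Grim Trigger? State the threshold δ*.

δ* = 0.125; since δ = 0.84 ≥ 0.125, cooperation can be sustained

Work:
For Grim Trigger:
Cooperate forever: 7/(1-δ)
Defect then punished: 8 + 0·δ/(1-δ)
Need: 7/(1-δ) ≥ 8 + 0·δ/(1-δ)
Solving: δ ≥ (T-R)/(T-P) = (8-7)/(8-0) = 0.125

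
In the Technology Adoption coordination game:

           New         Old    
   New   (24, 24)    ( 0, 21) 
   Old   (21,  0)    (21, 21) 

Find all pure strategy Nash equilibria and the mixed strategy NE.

Pure NE: (New, New) and (Old, Old); Mixed NE: p = 0.875, q = 0.875

Work:
Check pure NE:
(New, New): (24, 24) - no unilateral deviation beneficial
(Old, Old): (21, 21) - no unilateral deviation beneficial
Mixed NE: P1 plays New with p = 0.875, P2 plays New with q = 0.875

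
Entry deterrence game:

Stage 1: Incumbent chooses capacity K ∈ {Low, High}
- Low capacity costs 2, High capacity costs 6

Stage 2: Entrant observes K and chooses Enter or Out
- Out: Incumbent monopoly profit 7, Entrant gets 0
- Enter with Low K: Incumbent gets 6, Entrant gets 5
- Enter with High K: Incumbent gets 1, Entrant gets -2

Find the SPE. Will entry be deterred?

SPE: (Low, Enter|Low, Out|High); Entry not deterred. Incumbent net profit = 4, Entrant gets 5

Work:
After Low K: Entrant enters (5 > 0)
After High K: Entrant stays out (-2 < 0)
Incumbent: Low → 6−2=4, High → 7−6=1
Incumbent chooses Low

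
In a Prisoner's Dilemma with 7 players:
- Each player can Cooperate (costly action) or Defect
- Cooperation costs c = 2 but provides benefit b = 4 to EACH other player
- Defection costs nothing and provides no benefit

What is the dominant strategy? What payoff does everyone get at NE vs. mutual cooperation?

Dominant: Defect; NE payoff = 0; Coop payoff = 22

Work:
Defect dominates (saves cost c = 2, benefit to others is external)
NE: All defect → everyone gets 0
If all cooperate: each receives (6)×4 - 2 = 22
Social dilemma: 22 > 0 but NE gives 0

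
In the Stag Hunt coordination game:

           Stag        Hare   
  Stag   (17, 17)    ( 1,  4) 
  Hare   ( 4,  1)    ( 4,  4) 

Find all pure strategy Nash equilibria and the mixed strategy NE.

Pure NE: (Stag, Stag) and (Hare, Hare); Mixed NE: p = 0.1875, q = 0.1875

Work:
Check pure NE:
(Stag, Stag): (17, 17) - no unilateral deviation beneficial
(Hare, Hare): (4, 4) - no unilateral deviation beneficial
Mixed NE: P1 plays Stag with p = 0.1875, P2 plays Stag with q = 0.1875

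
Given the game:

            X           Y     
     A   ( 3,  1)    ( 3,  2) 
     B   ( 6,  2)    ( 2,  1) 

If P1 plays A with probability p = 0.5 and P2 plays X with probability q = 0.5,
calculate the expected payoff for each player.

E[P1] = 3.5, E[P2] = 1.5

Work:
E[P1] = p·q·π₁(A,X) + p·(1-q)·π₁(A,Y) + (1-p)·q·π₁(B,X) + (1-p)·(1-q)·π₁(B,Y)
= 0.5·0.5·3 + 0.5·0.5·3 + 0.5·0.5·6 + 0.5·0.5·2
= 3.5

E[P2] = 1.5 (similar calculation)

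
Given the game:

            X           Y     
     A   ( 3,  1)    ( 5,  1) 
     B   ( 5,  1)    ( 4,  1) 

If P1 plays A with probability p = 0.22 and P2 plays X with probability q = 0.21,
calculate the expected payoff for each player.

E[P1] = 4.2914, E[P2] = 1.0

Work:
E[P1] = p·q·π₁(A,X) + p·(1-q)·π₁(A,Y) + (1-p)·q·π₁(B,X) + (1-p)·(1-q)·π₁(B,Y)
= 0.22·0.21·3 + 0.22·0.79·5 + 0.78·0.21·5 + 0.78·0.79·4
= 4.2914

E[P2] = 1.0 (similar calculation)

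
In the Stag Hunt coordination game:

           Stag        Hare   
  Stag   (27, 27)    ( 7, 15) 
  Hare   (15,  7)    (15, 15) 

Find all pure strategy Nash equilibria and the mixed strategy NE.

Pure NE: (Stag, Stag) and (Hare, Hare); Mixed NE: p = 0.4, q = 0.4

Work:
Check pure NE:
(Stag, Stag): (27, 27) - no unilateral deviation beneficial
(Hare, Hare): (15, 15) - no unilateral deviation beneficial
Mixed NE: P1 plays Stag with p = 0.4, P2 plays Stag with q = 0.4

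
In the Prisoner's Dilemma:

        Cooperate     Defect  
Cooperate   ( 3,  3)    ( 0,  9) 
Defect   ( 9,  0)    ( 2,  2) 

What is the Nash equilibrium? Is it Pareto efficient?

(Defect, Defect) is NE; not Pareto efficient

Work:
Defect dominates Cooperate for both players:
If P2 cooperates: Defect (9) > Cooperate (3)
If P2 defects: Defect (2) > Cooperate (0)
NE: (Defect, Defect) with payoff (2, 2)
But (Cooperate, Cooperate) = (3, 3) Pareto dominates (2, 2)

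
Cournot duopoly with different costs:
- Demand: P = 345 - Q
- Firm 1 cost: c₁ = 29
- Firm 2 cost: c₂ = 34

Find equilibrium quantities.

q₁* = 107.0, q₂* = 102.0

Work:
Reaction: q₁ = (345 - 29 - q₂)/2
Reaction: q₂ = (345 - 34 - q₁)/2
Solve simultaneously:
q₁* = (345 - 2×29 + 34)/3 = 107.0
q₂* = (345 - 2×34 + 29)/3 = 102.0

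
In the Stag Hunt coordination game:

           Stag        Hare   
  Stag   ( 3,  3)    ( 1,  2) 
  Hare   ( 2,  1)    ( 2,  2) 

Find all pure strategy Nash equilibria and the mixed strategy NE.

Pure NE: (Stag, Stag) and (Hare, Hare); Mixed NE: p = 0.5, q = 0.5

Work:
Check pure NE:
(Stag, Stag): (3, 3) - no unilateral deviation beneficial
(Hare, Hare): (2, 2) - no unilateral deviation beneficial
Mixed NE: P1 plays Stag with p = 0.5, P2 plays Stag with q = 0.5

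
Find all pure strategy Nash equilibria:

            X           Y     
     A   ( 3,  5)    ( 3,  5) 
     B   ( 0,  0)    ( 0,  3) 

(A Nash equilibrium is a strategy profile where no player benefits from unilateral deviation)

Nash equilibrium: (A, X), (A, Y)

Work:
Best responses:
  P1 vs X: payoffs [3, 0] → best response A (payoff 3)
  P1 vs Y: payoffs [3, 0] → best response A (payoff 3)
  P2 vs A: payoffs [5, 5] → best response X/Y (payoff 5)
  P2 vs B: payoffs [0, 3] → best response Y (payoff 3)
Mutual best responses: (A,X), (A,Y) → Nash equilibria.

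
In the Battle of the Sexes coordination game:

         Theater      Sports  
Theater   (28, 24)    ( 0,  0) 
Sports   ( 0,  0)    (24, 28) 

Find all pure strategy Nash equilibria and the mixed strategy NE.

Pure NE: (Theater, Theater) and (Sports, Sports); Mixed NE: p = 0.5385, q = 0.4615

Work:
Check pure NE:
(Theater, Theater): (28, 24) - no unilateral deviation beneficial
(Sports, Sports): (24, 28) - no unilateral deviation beneficial
Mixed NE: P1 plays Theater with p = 0.5385, P2 plays Theater with q = 0.4615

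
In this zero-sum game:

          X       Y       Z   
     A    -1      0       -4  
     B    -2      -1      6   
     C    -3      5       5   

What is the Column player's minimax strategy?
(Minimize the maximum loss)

Column should play X, value = -1

Work:
Column player minimizes Row's maximum payoff:
Column X: max payoff to Row = -1
Column Y: max payoff to Row = 5
Column Z: max payoff to Row = 6
Minimum is -1, achieved by column X.
Minimax strategy: X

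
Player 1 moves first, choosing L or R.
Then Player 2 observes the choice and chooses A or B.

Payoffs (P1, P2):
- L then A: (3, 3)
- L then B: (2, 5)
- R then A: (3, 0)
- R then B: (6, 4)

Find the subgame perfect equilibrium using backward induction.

P1 plays R, P2 plays B after L and B after R; Payoff (6, 4)

Work:
Backward induction:
After L: P2 chooses B → P1 gets 2
After R: P2 chooses B → P1 gets 6
P1 chooses R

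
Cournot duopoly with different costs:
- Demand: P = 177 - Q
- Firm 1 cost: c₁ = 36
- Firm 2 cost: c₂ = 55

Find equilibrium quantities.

q₁* = 53.33, q₂* = 34.33

Work:
Reaction: q₁ = (177 - 36 - q₂)/2
Reaction: q₂ = (177 - 55 - q₁)/2
Solve simultaneously:
q₁* = (177 - 2×36 + 55)/3 = 53.33
q₂* = (177 - 2×55 + 36)/3 = 34.33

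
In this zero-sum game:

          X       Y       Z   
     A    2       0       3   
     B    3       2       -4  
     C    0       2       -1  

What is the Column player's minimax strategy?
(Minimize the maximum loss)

Column should play Y, value = 2

Work:
Column player minimizes Row's maximum payoff:
Column X: max payoff to Row = 3
Column Y: max payoff to Row = 2
Column Z: max payoff to Row = 3
Minimum is 2, achieved by column Y.
Minimax strategy: Y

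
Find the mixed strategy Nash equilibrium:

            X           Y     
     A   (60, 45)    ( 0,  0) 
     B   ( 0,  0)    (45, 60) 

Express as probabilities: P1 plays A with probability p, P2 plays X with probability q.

p = 0.5714, q = 0.4286

Work:
Find probabilities that make opponent indifferent:
P2 chooses q to make P1 indifferent between A and B
P1 chooses p to make P2 indifferent between X and Y
Mixed NE: P1 plays (A: 0.5714, B: 0.4286), P2 plays (X: 0.4286, Y: 0.5714)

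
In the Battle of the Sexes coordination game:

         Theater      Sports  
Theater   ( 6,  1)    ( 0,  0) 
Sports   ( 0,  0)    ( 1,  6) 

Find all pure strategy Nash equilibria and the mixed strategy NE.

Pure NE: (Theater, Theater) and (Sports, Sports); Mixed NE: p = 0.8571, q = 0.1429

Work:
Check pure NE:
(Theater, Theater): (6, 1) - no unilateral deviation beneficial
(Sports, Sports): (1, 6) - no unilateral deviation beneficial
Mixed NE: P1 plays Theater with p = 0.8571, P2 plays Theater with q = 0.1429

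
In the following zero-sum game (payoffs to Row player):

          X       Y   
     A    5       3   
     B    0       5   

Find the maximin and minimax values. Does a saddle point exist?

Maximin = 3, Minimax = 5, Saddle: False

Work:
Row minimums: [3, 0] → maximin = 3
Column maximums: [5, 5] → minimax = 5
No saddle point (maximin ≠ minimax). Mixed strategy needed.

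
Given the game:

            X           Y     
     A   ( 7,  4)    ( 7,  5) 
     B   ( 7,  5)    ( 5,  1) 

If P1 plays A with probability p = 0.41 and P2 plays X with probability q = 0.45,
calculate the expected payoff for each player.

E[P1] = 6.351, E[P2] = 3.5175

Work:
E[P1] = p·q·π₁(A,X) + p·(1-q)·π₁(A,Y) + (1-p)·q·π₁(B,X) + (1-p)·(1-q)·π₁(B,Y)
= 0.41·0.45·7 + 0.41·0.55·7 + 0.59·0.45·7 + 0.59·0.55·5
= 6.351

E[P2] = 3.5175 (similar calculation)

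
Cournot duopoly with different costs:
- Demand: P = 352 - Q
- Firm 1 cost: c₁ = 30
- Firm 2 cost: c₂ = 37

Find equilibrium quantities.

q₁* = 109.67, q₂* = 102.67

Work:
Reaction: q₁ = (352 - 30 - q₂)/2
Reaction: q₂ = (352 - 37 - q₁)/2
Solve simultaneously:
q₁* = (352 - 2×30 + 37)/3 = 109.67
q₂* = (352 - 2×37 + 30)/3 = 102.67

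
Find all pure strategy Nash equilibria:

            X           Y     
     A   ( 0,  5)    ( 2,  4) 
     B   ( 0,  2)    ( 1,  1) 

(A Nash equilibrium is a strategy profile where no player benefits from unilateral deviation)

Nash equilibrium: (A, X), (B, X)

Work:
Best responses:
  P1 vs X: payoffs [0, 0] → best response A/B (payoff 0)
  P1 vs Y: payoffs [2, 1] → best response A (payoff 2)
  P2 vs A: payoffs [5, 4] → best response X (payoff 5)
  P2 vs B: payoffs [2, 1] → best response X (payoff 2)
Mutual best responses: (A,X), (B,X) → Nash equilibria.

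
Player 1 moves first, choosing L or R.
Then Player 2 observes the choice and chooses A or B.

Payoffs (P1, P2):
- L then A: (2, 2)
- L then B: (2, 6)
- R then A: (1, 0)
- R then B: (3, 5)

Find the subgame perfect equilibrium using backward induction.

P1 plays R, P2 plays B after L and B after R; Payoff (3, 5)

Work:
Backward induction:
After L: P2 chooses B → P1 gets 2
After R: P2 chooses B → P1 gets 3
P1 chooses R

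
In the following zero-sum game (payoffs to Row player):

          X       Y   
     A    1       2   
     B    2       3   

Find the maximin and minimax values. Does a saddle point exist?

Maximin = 2, Minimax = 2, Saddle: True

Work:
Row minimums: [1, 2] → maximin = 2
Column maximums: [2, 3] → minimax = 2
Saddle point exists! Game value = 2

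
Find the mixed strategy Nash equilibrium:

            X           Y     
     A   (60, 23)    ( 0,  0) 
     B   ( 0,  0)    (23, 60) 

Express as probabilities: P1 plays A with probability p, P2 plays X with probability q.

p = 0.7229, q = 0.2771

Work:
Find probabilities that make opponent indifferent:
P2 chooses q to make P1 indifferent between A and B
P1 chooses p to make P2 indifferent between X and Y
Mixed NE: P1 plays (A: 0.7229, B: 0.2771), P2 plays (X: 0.2771, Y: 0.7229)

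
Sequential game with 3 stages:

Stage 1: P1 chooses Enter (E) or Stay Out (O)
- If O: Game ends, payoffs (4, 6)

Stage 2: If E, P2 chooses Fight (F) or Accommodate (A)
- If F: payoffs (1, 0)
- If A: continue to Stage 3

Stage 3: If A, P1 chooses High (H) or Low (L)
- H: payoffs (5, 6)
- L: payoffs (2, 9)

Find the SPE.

SPE: (E, A, H); Outcome (5, 6)

Work:
Stage 3: P1 chooses H (5 vs 2)
Stage 2: P2: F->0, A->6 (anticipating H). Choose A
Stage 1: P1: O->4, E->5 (anticipating A, H). Choose E
SPE path: E -> A -> H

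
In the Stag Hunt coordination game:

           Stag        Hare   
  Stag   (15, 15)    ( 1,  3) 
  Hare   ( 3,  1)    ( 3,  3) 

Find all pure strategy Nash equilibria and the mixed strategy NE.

Pure NE: (Stag, Stag) and (Hare, Hare); Mixed NE: p = 0.1429, q = 0.1429

Work:
Check pure NE:
(Stag, Stag): (15, 15) - no unilateral deviation beneficial
(Hare, Hare): (3, 3) - no unilateral deviation beneficial
Mixed NE: P1 plays Stag with p = 0.1429, P2 plays Stag with q = 0.1429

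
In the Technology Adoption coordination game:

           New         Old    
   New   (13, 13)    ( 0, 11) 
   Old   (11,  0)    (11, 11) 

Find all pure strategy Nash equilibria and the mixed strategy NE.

Pure NE: (New, New) and (Old, Old); Mixed NE: p = 0.8462, q = 0.8462

Work:
Check pure NE:
(New, New): (13, 13) - no unilateral deviation beneficial
(Old, Old): (11, 11) - no unilateral deviation beneficial
Mixed NE: P1 plays New with p = 0.8462, P2 plays New with q = 0.8462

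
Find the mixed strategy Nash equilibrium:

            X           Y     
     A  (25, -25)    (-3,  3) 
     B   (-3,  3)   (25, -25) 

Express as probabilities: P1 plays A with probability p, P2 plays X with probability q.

p = 0.5, q = 0.5

Work:
Find probabilities that make opponent indifferent:
P2 chooses q to make P1 indifferent between A and B
P1 chooses p to make P2 indifferent between X and Y
Mixed NE: P1 plays (A: 0.5, B: 0.5), P2 plays (X: 0.5, Y: 0.5)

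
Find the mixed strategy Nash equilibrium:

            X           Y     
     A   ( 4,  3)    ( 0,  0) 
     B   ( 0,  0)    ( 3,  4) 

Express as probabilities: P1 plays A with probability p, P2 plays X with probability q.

p = 0.5714, q = 0.4286

Work:
Find probabilities that make opponent indifferent:
P2 chooses q to make P1 indifferent between A and B
P1 chooses p to make P2 indifferent between X and Y
Mixed NE: P1 plays (A: 0.5714, B: 0.4286), P2 plays (X: 0.4286, Y: 0.5714)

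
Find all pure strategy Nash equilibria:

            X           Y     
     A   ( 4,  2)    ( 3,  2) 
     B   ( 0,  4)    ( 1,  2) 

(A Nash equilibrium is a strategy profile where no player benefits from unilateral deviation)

Nash equilibrium: (A, X), (A, Y)

Work:
Best responses:
  P1 vs X: payoffs [4, 0] → best response A (payoff 4)
  P1 vs Y: payoffs [3, 1] → best response A (payoff 3)
  P2 vs A: payoffs [2, 2] → best response X/Y (payoff 2)
  P2 vs B: payoffs [4, 2] → best response X (payoff 4)
Mutual best responses: (A,X), (A,Y) → Nash equilibria.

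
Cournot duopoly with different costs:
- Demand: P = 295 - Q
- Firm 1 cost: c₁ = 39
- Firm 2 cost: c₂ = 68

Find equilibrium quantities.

q₁* = 95.0, q₂* = 66.0

Work:
Reaction: q₁ = (295 - 39 - q₂)/2
Reaction: q₂ = (295 - 68 - q₁)/2
Solve simultaneously:
q₁* = (295 - 2×39 + 68)/3 = 95.0
q₂* = (295 - 2×68 + 39)/3 = 66.0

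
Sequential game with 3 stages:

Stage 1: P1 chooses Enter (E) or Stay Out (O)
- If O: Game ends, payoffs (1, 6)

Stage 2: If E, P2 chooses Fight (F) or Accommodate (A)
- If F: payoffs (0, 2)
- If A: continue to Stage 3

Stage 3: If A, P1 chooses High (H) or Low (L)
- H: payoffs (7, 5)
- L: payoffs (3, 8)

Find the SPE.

SPE: (E, A, H); Outcome (7, 5)

Work:
Stage 3: P1 chooses H (7 vs 3)
Stage 2: P2: F->2, A->5 (anticipating H). Choose A
Stage 1: P1: O->1, E->7 (anticipating A, H). Choose E
SPE path: E -> A -> H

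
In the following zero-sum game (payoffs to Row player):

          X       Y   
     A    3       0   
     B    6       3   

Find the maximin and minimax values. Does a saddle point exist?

Maximin = 3, Minimax = 3, Saddle: True

Work:
Row minimums: [0, 3] → maximin = 3
Column maximums: [6, 3] → minimax = 3
Saddle point exists! Game value = 3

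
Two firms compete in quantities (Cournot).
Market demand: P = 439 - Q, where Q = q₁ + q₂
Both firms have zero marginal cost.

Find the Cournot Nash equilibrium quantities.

q₁* = q₂* = 146.33; P* = 146.33

Work:
Profit: π_i = P·q_i = (a - q_i - q_j)·q_i
FOC: ∂π_i/∂q_i = a - 2q_i - q_j = 0
Reaction function: q_i = (439 - q_j)/2
Symmetry: q* = 439/3 = 146.33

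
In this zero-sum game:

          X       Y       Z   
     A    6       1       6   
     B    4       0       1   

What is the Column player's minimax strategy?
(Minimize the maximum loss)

Column should play Y, value = 1

Work:
Column player minimizes Row's maximum payoff:
Column X: max payoff to Row = 6
Column Y: max payoff to Row = 1
Column Z: max payoff to Row = 6
Minimum is 1, achieved by column Y.
Minimax strategy: Y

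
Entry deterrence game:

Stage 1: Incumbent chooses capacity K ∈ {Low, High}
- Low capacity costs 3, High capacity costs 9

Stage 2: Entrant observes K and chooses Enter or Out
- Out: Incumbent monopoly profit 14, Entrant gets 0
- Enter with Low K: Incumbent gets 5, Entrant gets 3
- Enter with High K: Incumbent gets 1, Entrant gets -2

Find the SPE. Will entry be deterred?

SPE: (High, Enter|Low, Out|High); Entry deterred. Incumbent net profit = 5

Work:
After Low K: Entrant enters (3 > 0)
After High K: Entrant stays out (-2 < 0)
Incumbent: Low → 5−3=2, High → 14−9=5
Incumbent chooses High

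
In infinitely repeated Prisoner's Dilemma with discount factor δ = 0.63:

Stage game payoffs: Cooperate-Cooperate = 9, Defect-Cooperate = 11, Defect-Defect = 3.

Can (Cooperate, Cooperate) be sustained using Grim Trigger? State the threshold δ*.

δ* = 0.25; since δ = 0.63 ≥ 0.25, cooperation can be sustained

Work:
For Grim Trigger:
Cooperate forever: 9/(1-δ)
Defect then punished: 11 + 3·δ/(1-δ)
Need: 9/(1-δ) ≥ 11 + 3·δ/(1-δ)
Solving: δ ≥ (T-R)/(T-P) = (11-9)/(11-3) = 0.25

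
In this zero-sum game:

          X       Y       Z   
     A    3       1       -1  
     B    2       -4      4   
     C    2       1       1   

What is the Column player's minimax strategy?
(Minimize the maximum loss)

Column should play Y, value = 1

Work:
Column player minimizes Row's maximum payoff:
Column X: max payoff to Row = 3
Column Y: max payoff to Row = 1
Column Z: max payoff to Row = 4
Minimum is 1, achieved by column Y.
Minimax strategy: Y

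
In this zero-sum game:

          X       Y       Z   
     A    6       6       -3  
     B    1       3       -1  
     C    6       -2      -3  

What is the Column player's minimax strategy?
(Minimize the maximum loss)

Column should play Z, value = -1

Work:
Column player minimizes Row's maximum payoff:
Column X: max payoff to Row = 6
Column Y: max payoff to Row = 6
Column Z: max payoff to Row = -1
Minimum is -1, achieved by column Z.
Minimax strategy: Z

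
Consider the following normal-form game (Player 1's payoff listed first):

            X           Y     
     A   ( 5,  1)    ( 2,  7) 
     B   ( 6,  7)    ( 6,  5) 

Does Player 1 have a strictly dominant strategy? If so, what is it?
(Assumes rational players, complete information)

Yes, Player 1's strictly dominant strategy is B

Work:
A strategy strictly dominates another if it gives a strictly higher payoff against every opponent action. Compare each pair of P1's strategies column-by-column:
  A vs B: [5 vs 6, 2 vs 6] → A does not strictly dominate B (column X: 5 ≤ 6)
  B vs A: [6 vs 5, 6 vs 2] → B strictly dominates A
B strictly dominates every other strategy → strictly dominant.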